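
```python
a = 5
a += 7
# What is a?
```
Trace:
  a=5
  a=12

Final answer: 12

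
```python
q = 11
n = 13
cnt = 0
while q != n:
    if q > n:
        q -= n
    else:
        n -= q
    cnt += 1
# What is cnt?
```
Trace:
  q=11
  q=11, n=13
  q=11, n=13, cnt=0
  q=11, n=2, cnt=1
  q=9, n=2, cnt=2
  q=7, n=2, cnt=3
  q=5, n=2, cnt=4
  q=3, n=2, cnt=5
  q=1, n=2, cnt=6
  q=1, n=1, cnt=7

Final answer: 7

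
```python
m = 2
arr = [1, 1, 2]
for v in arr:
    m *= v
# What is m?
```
Trace:
  m=2
  m=2, v=1
  m=2, v=1
  m=4, v=2

Final answer: 4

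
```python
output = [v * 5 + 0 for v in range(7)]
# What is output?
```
Trace:
  v=0
  v=1
  v=2
  v=3
  v=4
  v=5
  v=6
  output=[0, 5, 10, 15, 20, 25, 30]

Final answer: [0, 5, 10, 15, 20, 25, 30]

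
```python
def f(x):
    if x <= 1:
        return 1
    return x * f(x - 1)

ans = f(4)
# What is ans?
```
Call trace:
f(x=4)
  f(x=3)
    f(x=2)
      f(x=1)
      -> return 1
    -> return 2
  -> return 6
-> return 24

Final answer: 24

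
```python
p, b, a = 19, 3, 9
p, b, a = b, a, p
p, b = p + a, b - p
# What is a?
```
Trace:
  p=19, b=3, a=9
  p=3, b=9, a=19
  p=22, b=6, a=19

Final answer: 19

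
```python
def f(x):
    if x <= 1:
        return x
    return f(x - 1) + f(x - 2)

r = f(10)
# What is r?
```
Call trace (a repeated sub-call is expanded the first time; later identical calls just restate its return value):
f(x=10)
  f(x=9)
    f(x=8)
      f(x=7)
        f(x=6)
          f(x=5)
            f(x=4)
              f(x=3)
                f(x=2)
                  f(x=1)
                  -> return 1
                  f(x=0)
                  -> return 0
                -> return 1
                f(x=1)
                -> return 1
              -> return 2
              f(x=2) -> return 1  (same call as traced above)
            -> return 3
            f(x=3) -> return 2  (same call as traced above)
          -> return 5
          f(x=4) -> return 3  (same call as traced above)
        -> return 8
        f(x=5) -> return 5  (same call as traced above)
      -> return 13
      f(x=6) -> return 8  (same call as traced above)
    -> return 21
    f(x=7) -> return 13  (same call as traced above)
  -> return 34
  f(x=8) -> return 21  (same call as traced above)
-> return 55

Final answer: 55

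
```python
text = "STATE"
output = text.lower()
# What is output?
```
Trace:
  text='STATE'
  text='STATE', output='state'

Final answer: 'state'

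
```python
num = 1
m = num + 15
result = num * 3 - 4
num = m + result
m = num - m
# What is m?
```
Trace:
  num=1
  num=1, m=16
  num=1, m=16, result=-1
  num=15, m=16, result=-1
  num=15, m=-1, result=-1

Final answer: -1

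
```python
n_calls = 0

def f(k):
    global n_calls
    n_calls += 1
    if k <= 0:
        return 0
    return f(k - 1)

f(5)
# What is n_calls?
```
Call trace:
f(k=5)
  f(k=4)
    f(k=3)
      f(k=2)
        f(k=1)
          f(k=0)
          -> return 0
        -> return 0
      -> return 0
    -> return 0
  -> return 0
-> return 0

n_calls is incremented once per call. f is entered once for each k = 5, 4, 3, 2, 1, 0 (the k <= 0 call returns without recursing), i.e. 5 + 1 calls.
n_calls = 6

Final answer: 6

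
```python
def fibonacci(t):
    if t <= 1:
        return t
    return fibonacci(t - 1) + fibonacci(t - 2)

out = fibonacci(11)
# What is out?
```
Call trace (a repeated sub-call is expanded the first time; later identical calls just restate its return value):
fibonacci(t=11)
  fibonacci(t=10)
    fibonacci(t=9)
      fibonacci(t=8)
        fibonacci(t=7)
          fibonacci(t=6)
            fibonacci(t=5)
              fibonacci(t=4)
                fibonacci(t=3)
                  fibonacci(t=2)
                    fibonacci(t=1)
                    -> return 1
                    fibonacci(t=0)
                    -> return 0
                  -> return 1
                  fibonacci(t=1)
                  -> return 1
                -> return 2
                fibonacci(t=2) -> return 1  (same call as traced above)
              -> return 3
              fibonacci(t=3) -> return 2  (same call as traced above)
            -> return 5
            fibonacci(t=4) -> return 3  (same call as traced above)
          -> return 8
          fibonacci(t=5) -> return 5  (same call as traced above)
        -> return 13
        fibonacci(t=6) -> return 8  (same call as traced above)
      -> return 21
      fibonacci(t=7) -> return 13  (same call as traced above)
    -> return 34
    fibonacci(t=8) -> return 21  (same call as traced above)
  -> return 55
  fibonacci(t=9) -> return 34  (same call as traced above)
-> return 89

Final answer: 89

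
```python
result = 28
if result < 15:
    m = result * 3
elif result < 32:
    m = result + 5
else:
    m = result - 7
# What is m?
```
Trace:
  result=28
  result=28, m=33

Final answer: 33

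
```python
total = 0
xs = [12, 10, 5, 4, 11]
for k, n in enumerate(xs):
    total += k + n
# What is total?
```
Trace:
  total=0
  total=12, k=0, n=12
  total=23, k=1, n=10
  total=30, k=2, n=5
  total=37, k=3, n=4
  total=52, k=4, n=11

Final answer: 52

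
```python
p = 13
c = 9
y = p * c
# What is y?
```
Trace:
  p=13
  p=13, c=9
  p=13, c=9, y=117

Final answer: 117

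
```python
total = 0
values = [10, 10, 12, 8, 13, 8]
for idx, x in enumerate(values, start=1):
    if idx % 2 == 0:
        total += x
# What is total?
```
Trace:
  total=0
  total=0, idx=1, x=10
  total=10, idx=2, x=10
  total=10, idx=3, x=12
  total=18, idx=4, x=8
  total=18, idx=5, x=13
  total=26, idx=6, x=8

Final answer: 26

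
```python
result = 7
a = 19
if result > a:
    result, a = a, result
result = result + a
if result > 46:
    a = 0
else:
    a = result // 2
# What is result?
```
Trace:
  result=7
  result=7, a=19
  result=7, a=19
  result=26, a=19
  result=26, a=13

Final answer: 26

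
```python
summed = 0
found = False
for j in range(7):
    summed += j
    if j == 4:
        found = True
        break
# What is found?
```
Trace:
  summed=0
  summed=0, found=False
  summed=0, found=False, j=0
  summed=1, found=False, j=1
  summed=3, found=False, j=2
  summed=6, found=False, j=3
  summed=10, found=True, j=4

Final answer: True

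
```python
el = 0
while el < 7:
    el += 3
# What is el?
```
Trace:
  el=0
  el=3
  el=6
  el=9

Final answer: 9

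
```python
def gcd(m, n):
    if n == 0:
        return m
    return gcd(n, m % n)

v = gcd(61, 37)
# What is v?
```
Call trace:
gcd(m=61, n=37)
  gcd(m=37, n=24)
    gcd(m=24, n=13)
      gcd(m=13, n=11)
        gcd(m=11, n=2)
          gcd(m=2, n=1)
            gcd(m=1, n=0)
            -> return 1
          -> return 1
        -> return 1
      -> return 1
    -> return 1
  -> return 1
-> return 1

Final answer: 1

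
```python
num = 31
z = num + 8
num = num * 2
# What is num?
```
Trace:
  num=31
  num=31, z=39
  num=62, z=39

Final answer: 62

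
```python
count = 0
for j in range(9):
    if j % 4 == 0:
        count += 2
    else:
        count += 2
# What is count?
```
Trace:
  count=0
  count=2, j=0
  count=4, j=1
  count=6, j=2
  count=8, j=3
  count=10, j=4
  count=12, j=5
  count=14, j=6
  count=16, j=7
  count=18, j=8

Final answer: 18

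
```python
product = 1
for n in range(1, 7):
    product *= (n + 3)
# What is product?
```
Trace:
  product=1
  product=4, n=1
  product=20, n=2
  product=120, n=3
  product=840, n=4
  product=6720, n=5
  product=60480, n=6

Final answer: 60480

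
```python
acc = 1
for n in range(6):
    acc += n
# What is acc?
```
Trace:
  acc=1
  acc=1, n=0
  acc=2, n=1
  acc=4, n=2
  acc=7, n=3
  acc=11, n=4
  acc=16, n=5

Final answer: 16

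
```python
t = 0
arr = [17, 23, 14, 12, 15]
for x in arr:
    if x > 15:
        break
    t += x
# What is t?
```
Trace:
  t=0
  t=0, x=17

Final answer: 0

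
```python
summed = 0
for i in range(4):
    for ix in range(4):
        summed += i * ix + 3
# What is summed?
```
Trace:
  summed=0
  summed=3, i=0, ix=0
  summed=6, i=0, ix=1
  summed=9, i=0, ix=2
  summed=12, i=0, ix=3
  summed=15, i=1, ix=0
  summed=19, i=1, ix=1
  summed=24, i=1, ix=2
  summed=30, i=1, ix=3
  summed=33, i=2, ix=0
  summed=38, i=2, ix=1
  summed=45, i=2, ix=2
  summed=54, i=2, ix=3
  summed=57, i=3, ix=0
  summed=63, i=3, ix=1
  summed=72, i=3, ix=2
  summed=84, i=3, ix=3

Final answer: 84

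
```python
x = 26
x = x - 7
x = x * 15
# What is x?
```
Trace:
  x=26
  x=19
  x=285

Final answer: 285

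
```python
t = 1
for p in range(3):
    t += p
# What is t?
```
Trace:
  t=1
  t=1, p=0
  t=2, p=1
  t=4, p=2

Final answer: 4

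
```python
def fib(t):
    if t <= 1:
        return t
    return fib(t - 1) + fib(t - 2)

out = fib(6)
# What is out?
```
Call trace (a repeated sub-call is expanded the first time; later identical calls just restate its return value):
fib(t=6)
  fib(t=5)
    fib(t=4)
      fib(t=3)
        fib(t=2)
          fib(t=1)
          -> return 1
          fib(t=0)
          -> return 0
        -> return 1
        fib(t=1)
        -> return 1
      -> return 2
      fib(t=2) -> return 1  (same call as traced above)
    -> return 3
    fib(t=3) -> return 2  (same call as traced above)
  -> return 5
  fib(t=4) -> return 3  (same call as traced above)
-> return 8

Final answer: 8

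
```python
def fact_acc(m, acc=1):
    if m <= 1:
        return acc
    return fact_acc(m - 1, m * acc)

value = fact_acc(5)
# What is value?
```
Call trace:
fact_acc(m=5, acc=1)
  fact_acc(m=4, acc=5)
    fact_acc(m=3, acc=20)
      fact_acc(m=2, acc=60)
        fact_acc(m=1, acc=120)
        -> return 120
      -> return 120
    -> return 120
  -> return 120
-> return 120

Final answer: 120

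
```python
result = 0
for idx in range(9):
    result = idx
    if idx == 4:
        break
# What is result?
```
Trace:
  result=0
  result=0, idx=0
  result=1, idx=1
  result=2, idx=2
  result=3, idx=3
  result=4, idx=4

Final answer: 4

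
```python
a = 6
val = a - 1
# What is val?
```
Trace:
  a=6
  a=6, val=5

Final answer: 5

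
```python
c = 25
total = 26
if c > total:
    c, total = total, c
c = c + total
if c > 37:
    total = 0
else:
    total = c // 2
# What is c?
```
Trace:
  c=25
  c=25, total=26
  c=25, total=26
  c=51, total=26
  c=51, total=0

Final answer: 51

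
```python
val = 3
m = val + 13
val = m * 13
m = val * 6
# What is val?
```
Trace:
  val=3
  val=3, m=16
  val=208, m=16
  val=208, m=1248

Final answer: 208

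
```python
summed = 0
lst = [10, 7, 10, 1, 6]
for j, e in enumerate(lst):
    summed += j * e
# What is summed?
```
Trace:
  summed=0
  summed=0, j=0, e=10
  summed=7, j=1, e=7
  summed=27, j=2, e=10
  summed=30, j=3, e=1
  summed=54, j=4, e=6

Final answer: 54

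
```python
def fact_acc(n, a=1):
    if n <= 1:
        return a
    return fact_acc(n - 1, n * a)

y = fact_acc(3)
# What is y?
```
Call trace:
fact_acc(n=3, a=1)
  fact_acc(n=2, a=3)
    fact_acc(n=1, a=6)
    -> return 6
  -> return 6
-> return 6

Final answer: 6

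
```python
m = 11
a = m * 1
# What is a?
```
Trace:
  m=11
  m=11, a=11

Final answer: 11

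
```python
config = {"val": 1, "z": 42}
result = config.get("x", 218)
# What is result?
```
Trace:
  config={'val': 1, 'z': 42}
  config={'val': 1, 'z': 42}, result=218

Final answer: 218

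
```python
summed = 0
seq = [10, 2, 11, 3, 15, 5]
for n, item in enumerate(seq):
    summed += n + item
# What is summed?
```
Trace:
  summed=0
  summed=10, n=0, item=10
  summed=13, n=1, item=2
  summed=26, n=2, item=11
  summed=32, n=3, item=3
  summed=51, n=4, item=15
  summed=61, n=5, item=5

Final answer: 61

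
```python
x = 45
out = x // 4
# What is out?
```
Trace:
  x=45
  x=45, out=11

Final answer: 11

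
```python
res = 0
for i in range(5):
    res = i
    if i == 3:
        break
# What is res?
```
Trace:
  res=0
  res=0, i=0
  res=1, i=1
  res=2, i=2
  res=3, i=3

Final answer: 3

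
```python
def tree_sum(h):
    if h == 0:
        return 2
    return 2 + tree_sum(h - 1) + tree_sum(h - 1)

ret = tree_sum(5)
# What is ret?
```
Call trace (a repeated sub-call is expanded the first time; later identical calls just restate its return value):
tree_sum(h=5)
  tree_sum(h=4)
    tree_sum(h=3)
      tree_sum(h=2)
        tree_sum(h=1)
          tree_sum(h=0)
          -> return 2
          tree_sum(h=0)
          -> return 2
        -> return 6
        tree_sum(h=1) -> return 6  (same call as traced above)
      -> return 14
      tree_sum(h=2) -> return 14  (same call as traced above)
    -> return 30
    tree_sum(h=3) -> return 30  (same call as traced above)
  -> return 62
  tree_sum(h=4) -> return 62  (same call as traced above)
-> return 126

Final answer: 126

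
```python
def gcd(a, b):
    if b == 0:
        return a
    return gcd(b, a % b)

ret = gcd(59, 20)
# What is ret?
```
Call trace:
gcd(a=59, b=20)
  gcd(a=20, b=19)
    gcd(a=19, b=1)
      gcd(a=1, b=0)
      -> return 1
    -> return 1
  -> return 1
-> return 1

Final answer: 1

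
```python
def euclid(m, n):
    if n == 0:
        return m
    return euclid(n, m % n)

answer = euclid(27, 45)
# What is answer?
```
Call trace:
euclid(m=27, n=45)
  euclid(m=45, n=27)
    euclid(m=27, n=18)
      euclid(m=18, n=9)
        euclid(m=9, n=0)
        -> return 9
      -> return 9
    -> return 9
  -> return 9
-> return 9

Final answer: 9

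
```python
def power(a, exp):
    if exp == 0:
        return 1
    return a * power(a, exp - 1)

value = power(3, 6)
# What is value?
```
Call trace:
power(a=3, exp=6)
  power(a=3, exp=5)
    power(a=3, exp=4)
      power(a=3, exp=3)
        power(a=3, exp=2)
          power(a=3, exp=1)
            power(a=3, exp=0)
            -> return 1
          -> return 3
        -> return 9
      -> return 27
    -> return 81
  -> return 243
-> return 729

Final answer: 729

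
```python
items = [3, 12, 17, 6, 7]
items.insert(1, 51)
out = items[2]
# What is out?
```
Trace:
  items=[3, 12, 17, 6, 7]
  items=[3, 51, 12, 17, 6, 7]
  items=[3, 51, 12, 17, 6, 7], out=12

Final answer: 12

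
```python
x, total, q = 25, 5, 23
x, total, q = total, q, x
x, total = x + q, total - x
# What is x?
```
Trace:
  x=25, total=5, q=23
  x=5, total=23, q=25
  x=30, total=18, q=25

Final answer: 30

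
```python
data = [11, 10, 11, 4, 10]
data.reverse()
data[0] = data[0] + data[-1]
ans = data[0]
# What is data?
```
Trace:
  data=[11, 10, 11, 4, 10]
  data=[10, 4, 11, 10, 11]
  data=[21, 4, 11, 10, 11]
  data=[21, 4, 11, 10, 11], ans=21

Final answer: [21, 4, 11, 10, 11]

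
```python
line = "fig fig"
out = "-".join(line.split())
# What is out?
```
Trace:
  line='fig fig'
  line='fig fig', out='fig-fig'

Final answer: 'fig-fig'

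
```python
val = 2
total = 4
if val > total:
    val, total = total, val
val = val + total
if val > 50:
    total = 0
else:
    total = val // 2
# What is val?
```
Trace:
  val=2
  val=2, total=4
  val=2, total=4
  val=6, total=4
  val=6, total=3

Final answer: 6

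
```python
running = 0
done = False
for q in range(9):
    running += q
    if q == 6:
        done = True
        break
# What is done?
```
Trace:
  running=0
  running=0, done=False
  running=0, done=False, q=0
  running=1, done=False, q=1
  running=3, done=False, q=2
  running=6, done=False, q=3
  running=10, done=False, q=4
  running=15, done=False, q=5
  running=21, done=True, q=6

Final answer: True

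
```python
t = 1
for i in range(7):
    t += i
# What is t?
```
Trace:
  t=1
  t=1, i=0
  t=2, i=1
  t=4, i=2
  t=7, i=3
  t=11, i=4
  t=16, i=5
  t=22, i=6

Final answer: 22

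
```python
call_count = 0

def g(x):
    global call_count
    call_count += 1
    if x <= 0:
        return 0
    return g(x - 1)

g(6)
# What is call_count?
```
Call trace:
g(x=6)
  g(x=5)
    g(x=4)
      g(x=3)
        g(x=2)
          g(x=1)
            g(x=0)
            -> return 0
          -> return 0
        -> return 0
      -> return 0
    -> return 0
  -> return 0
-> return 0

call_count is incremented once per call. g is entered once for each x = 6, 5, 4, 3, 2, 1, 0 (the x <= 0 call returns without recursing), i.e. 6 + 1 calls.
call_count = 7

Final answer: 7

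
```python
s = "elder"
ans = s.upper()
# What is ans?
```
Trace:
  s='elder'
  s='elder', ans='ELDER'

Final answer: 'ELDER'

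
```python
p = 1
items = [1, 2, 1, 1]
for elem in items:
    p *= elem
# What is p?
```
Trace:
  p=1
  p=1, elem=1
  p=2, elem=2
  p=2, elem=1
  p=2, elem=1

Final answer: 2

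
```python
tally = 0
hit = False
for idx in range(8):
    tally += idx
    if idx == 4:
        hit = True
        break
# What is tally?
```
Trace:
  tally=0
  tally=0, hit=False
  tally=0, hit=False, idx=0
  tally=1, hit=False, idx=1
  tally=3, hit=False, idx=2
  tally=6, hit=False, idx=3
  tally=10, hit=True, idx=4

Final answer: 10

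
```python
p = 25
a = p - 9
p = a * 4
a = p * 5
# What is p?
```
Trace:
  p=25
  p=25, a=16
  p=64, a=16
  p=64, a=320

Final answer: 64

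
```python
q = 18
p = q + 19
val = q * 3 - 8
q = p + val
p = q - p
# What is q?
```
Trace:
  q=18
  q=18, p=37
  q=18, p=37, val=46
  q=83, p=37, val=46
  q=83, p=46, val=46

Final answer: 83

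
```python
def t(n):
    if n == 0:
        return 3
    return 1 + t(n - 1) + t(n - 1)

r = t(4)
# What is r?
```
Call trace (a repeated sub-call is expanded the first time; later identical calls just restate its return value):
t(n=4)
  t(n=3)
    t(n=2)
      t(n=1)
        t(n=0)
        -> return 3
        t(n=0)
        -> return 3
      -> return 7
      t(n=1) -> return 7  (same call as traced above)
    -> return 15
    t(n=2) -> return 15  (same call as traced above)
  -> return 31
  t(n=3) -> return 31  (same call as traced above)
-> return 63

Final answer: 63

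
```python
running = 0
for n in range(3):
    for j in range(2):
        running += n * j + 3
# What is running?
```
Trace:
  running=0
  running=3, n=0, j=0
  running=6, n=0, j=1
  running=9, n=1, j=0
  running=13, n=1, j=1
  running=16, n=2, j=0
  running=21, n=2, j=1

Final answer: 21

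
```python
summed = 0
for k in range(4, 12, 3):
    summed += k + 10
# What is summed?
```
Trace:
  summed=0
  summed=14, k=4
  summed=31, k=7
  summed=51, k=10

Final answer: 51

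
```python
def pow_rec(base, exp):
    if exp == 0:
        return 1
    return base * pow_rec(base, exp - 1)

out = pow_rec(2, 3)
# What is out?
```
Call trace:
pow_rec(base=2, exp=3)
  pow_rec(base=2, exp=2)
    pow_rec(base=2, exp=1)
      pow_rec(base=2, exp=0)
      -> return 1
    -> return 2
  -> return 4
-> return 8

Final answer: 8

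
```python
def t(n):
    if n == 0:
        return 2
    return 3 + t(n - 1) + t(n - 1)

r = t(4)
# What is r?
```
Call trace (a repeated sub-call is expanded the first time; later identical calls just restate its return value):
t(n=4)
  t(n=3)
    t(n=2)
      t(n=1)
        t(n=0)
        -> return 2
        t(n=0)
        -> return 2
      -> return 7
      t(n=1) -> return 7  (same call as traced above)
    -> return 17
    t(n=2) -> return 17  (same call as traced above)
  -> return 37
  t(n=3) -> return 37  (same call as traced above)
-> return 77

Final answer: 77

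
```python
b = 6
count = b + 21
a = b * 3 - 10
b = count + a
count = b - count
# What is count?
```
Trace:
  b=6
  b=6, count=27
  b=6, count=27, a=8
  b=35, count=27, a=8
  b=35, count=8, a=8

Final answer: 8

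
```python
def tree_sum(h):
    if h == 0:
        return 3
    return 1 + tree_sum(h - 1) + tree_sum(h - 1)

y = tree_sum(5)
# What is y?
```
Call trace (a repeated sub-call is expanded the first time; later identical calls just restate its return value):
tree_sum(h=5)
  tree_sum(h=4)
    tree_sum(h=3)
      tree_sum(h=2)
        tree_sum(h=1)
          tree_sum(h=0)
          -> return 3
          tree_sum(h=0)
          -> return 3
        -> return 7
        tree_sum(h=1) -> return 7  (same call as traced above)
      -> return 15
      tree_sum(h=2) -> return 15  (same call as traced above)
    -> return 31
    tree_sum(h=3) -> return 31  (same call as traced above)
  -> return 63
  tree_sum(h=4) -> return 63  (same call as traced above)
-> return 127

Final answer: 127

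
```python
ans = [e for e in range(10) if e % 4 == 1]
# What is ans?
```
Trace:
  e=0
  e=1
  e=2
  e=3
  e=4
  e=5
  e=6
  e=7
  e=8
  e=9
  ans=[1, 5, 9]

Final answer: [1, 5, 9]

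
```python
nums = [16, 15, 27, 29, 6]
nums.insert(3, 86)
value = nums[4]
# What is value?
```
Trace:
  nums=[16, 15, 27, 29, 6]
  nums=[16, 15, 27, 86, 29, 6]
  nums=[16, 15, 27, 86, 29, 6], value=29

Final answer: 29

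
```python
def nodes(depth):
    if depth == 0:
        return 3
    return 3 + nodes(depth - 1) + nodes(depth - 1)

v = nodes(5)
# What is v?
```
Call trace (a repeated sub-call is expanded the first time; later identical calls just restate its return value):
nodes(depth=5)
  nodes(depth=4)
    nodes(depth=3)
      nodes(depth=2)
        nodes(depth=1)
          nodes(depth=0)
          -> return 3
          nodes(depth=0)
          -> return 3
        -> return 9
        nodes(depth=1) -> return 9  (same call as traced above)
      -> return 21
      nodes(depth=2) -> return 21  (same call as traced above)
    -> return 45
    nodes(depth=3) -> return 45  (same call as traced above)
  -> return 93
  nodes(depth=4) -> return 93  (same call as traced above)
-> return 189

Final answer: 189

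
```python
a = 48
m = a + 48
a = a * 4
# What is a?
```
Trace:
  a=48
  a=48, m=96
  a=192, m=96

Final answer: 192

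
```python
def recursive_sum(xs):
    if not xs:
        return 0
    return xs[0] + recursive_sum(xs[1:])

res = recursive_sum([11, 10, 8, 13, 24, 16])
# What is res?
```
Call trace:
recursive_sum(xs=[11, 10, 8, 13, 24, 16])
  recursive_sum(xs=[10, 8, 13, 24, 16])
    recursive_sum(xs=[8, 13, 24, 16])
      recursive_sum(xs=[13, 24, 16])
        recursive_sum(xs=[24, 16])
          recursive_sum(xs=[16])
            recursive_sum(xs=[])
            -> return 0
          -> return 16
        -> return 40
      -> return 53
    -> return 61
  -> return 71
-> return 82

Final answer: 82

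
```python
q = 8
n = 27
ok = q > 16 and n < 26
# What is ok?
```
Trace:
  q=8
  q=8, n=27
  q=8, n=27, ok=False

Final answer: False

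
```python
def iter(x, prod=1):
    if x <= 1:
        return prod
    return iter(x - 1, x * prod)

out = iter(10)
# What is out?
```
Call trace:
iter(x=10, prod=1)
  iter(x=9, prod=10)
    iter(x=8, prod=90)
      iter(x=7, prod=720)
        iter(x=6, prod=5040)
          iter(x=5, prod=30240)
            iter(x=4, prod=151200)
              iter(x=3, prod=604800)
                iter(x=2, prod=1814400)
                  iter(x=1, prod=3628800)
                  -> return 3628800
                -> return 3628800
              -> return 3628800
            -> return 3628800
          -> return 3628800
        -> return 3628800
      -> return 3628800
    -> return 3628800
  -> return 3628800
-> return 3628800

Final answer: 3628800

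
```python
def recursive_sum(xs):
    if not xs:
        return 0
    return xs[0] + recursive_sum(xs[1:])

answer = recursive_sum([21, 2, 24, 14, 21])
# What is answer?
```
Call trace:
recursive_sum(xs=[21, 2, 24, 14, 21])
  recursive_sum(xs=[2, 24, 14, 21])
    recursive_sum(xs=[24, 14, 21])
      recursive_sum(xs=[14, 21])
        recursive_sum(xs=[21])
          recursive_sum(xs=[])
          -> return 0
        -> return 21
      -> return 35
    -> return 59
  -> return 61
-> return 82

Final answer: 82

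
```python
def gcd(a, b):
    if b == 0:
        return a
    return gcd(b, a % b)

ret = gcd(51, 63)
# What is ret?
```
Call trace:
gcd(a=51, b=63)
  gcd(a=63, b=51)
    gcd(a=51, b=12)
      gcd(a=12, b=3)
        gcd(a=3, b=0)
        -> return 3
      -> return 3
    -> return 3
  -> return 3
-> return 3

Final answer: 3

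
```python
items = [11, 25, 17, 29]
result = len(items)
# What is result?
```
Trace:
  items=[11, 25, 17, 29]
  items=[11, 25, 17, 29], result=4

Final answer: 4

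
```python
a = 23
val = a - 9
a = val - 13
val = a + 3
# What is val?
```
Trace:
  a=23
  a=23, val=14
  a=1, val=14
  a=1, val=4

Final answer: 4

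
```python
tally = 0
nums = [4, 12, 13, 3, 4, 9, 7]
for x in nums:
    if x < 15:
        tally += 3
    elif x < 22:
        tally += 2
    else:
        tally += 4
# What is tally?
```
Trace:
  tally=0
  tally=3, x=4
  tally=6, x=12
  tally=9, x=13
  tally=12, x=3
  tally=15, x=4
  tally=18, x=9
  tally=21, x=7

Final answer: 21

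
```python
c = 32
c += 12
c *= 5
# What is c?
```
Trace:
  c=32
  c=44
  c=220

Final answer: 220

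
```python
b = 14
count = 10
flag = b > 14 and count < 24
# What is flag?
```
Trace:
  b=14
  b=14, count=10
  b=14, count=10, flag=False

Final answer: False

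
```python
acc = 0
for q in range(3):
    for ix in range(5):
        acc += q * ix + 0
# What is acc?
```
Trace:
  acc=0
  acc=0, q=0, ix=0
  acc=0, q=0, ix=1
  acc=0, q=0, ix=2
  acc=0, q=0, ix=3
  acc=0, q=0, ix=4
  acc=0, q=1, ix=0
  acc=1, q=1, ix=1
  acc=3, q=1, ix=2
  acc=6, q=1, ix=3
  acc=10, q=1, ix=4
  acc=10, q=2, ix=0
  acc=12, q=2, ix=1
  acc=16, q=2, ix=2
  acc=22, q=2, ix=3
  acc=30, q=2, ix=4

Final answer: 30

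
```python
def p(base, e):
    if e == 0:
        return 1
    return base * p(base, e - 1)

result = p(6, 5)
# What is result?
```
Call trace:
p(base=6, e=5)
  p(base=6, e=4)
    p(base=6, e=3)
      p(base=6, e=2)
        p(base=6, e=1)
          p(base=6, e=0)
          -> return 1
        -> return 6
      -> return 36
    -> return 216
  -> return 1296
-> return 7776

Final answer: 7776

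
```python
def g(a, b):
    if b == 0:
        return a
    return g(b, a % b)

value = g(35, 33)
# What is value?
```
Call trace:
g(a=35, b=33)
  g(a=33, b=2)
    g(a=2, b=1)
      g(a=1, b=0)
      -> return 1
    -> return 1
  -> return 1
-> return 1

Final answer: 1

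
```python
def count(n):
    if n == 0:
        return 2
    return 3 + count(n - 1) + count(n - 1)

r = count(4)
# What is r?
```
Call trace (a repeated sub-call is expanded the first time; later identical calls just restate its return value):
count(n=4)
  count(n=3)
    count(n=2)
      count(n=1)
        count(n=0)
        -> return 2
        count(n=0)
        -> return 2
      -> return 7
      count(n=1) -> return 7  (same call as traced above)
    -> return 17
    count(n=2) -> return 17  (same call as traced above)
  -> return 37
  count(n=3) -> return 37  (same call as traced above)
-> return 77

Final answer: 77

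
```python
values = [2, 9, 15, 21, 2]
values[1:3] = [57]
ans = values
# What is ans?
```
Trace:
  values=[2, 9, 15, 21, 2]
  values=[2, 57, 21, 2]
  values=[2, 57, 21, 2], ans=[2, 57, 21, 2]

Final answer: [2, 57, 21, 2]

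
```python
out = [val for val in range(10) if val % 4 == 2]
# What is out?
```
Trace:
  val=0
  val=1
  val=2
  val=3
  val=4
  val=5
  val=6
  val=7
  val=8
  val=9
  out=[2, 6]

Final answer: [2, 6]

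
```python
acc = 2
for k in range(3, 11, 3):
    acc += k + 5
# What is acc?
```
Trace:
  acc=2
  acc=10, k=3
  acc=21, k=6
  acc=35, k=9

Final answer: 35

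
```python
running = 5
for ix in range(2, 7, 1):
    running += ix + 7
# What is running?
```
Trace:
  running=5
  running=14, ix=2
  running=24, ix=3
  running=35, ix=4
  running=47, ix=5
  running=60, ix=6

Final answer: 60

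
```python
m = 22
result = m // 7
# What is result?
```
Trace:
  m=22
  m=22, result=3

Final answer: 3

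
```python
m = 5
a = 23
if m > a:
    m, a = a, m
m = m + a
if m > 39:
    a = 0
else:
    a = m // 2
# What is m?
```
Trace:
  m=5
  m=5, a=23
  m=5, a=23
  m=28, a=23
  m=28, a=14

Final answer: 28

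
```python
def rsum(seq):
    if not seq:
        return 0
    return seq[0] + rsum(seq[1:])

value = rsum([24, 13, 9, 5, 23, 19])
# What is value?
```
Call trace:
rsum(seq=[24, 13, 9, 5, 23, 19])
  rsum(seq=[13, 9, 5, 23, 19])
    rsum(seq=[9, 5, 23, 19])
      rsum(seq=[5, 23, 19])
        rsum(seq=[23, 19])
          rsum(seq=[19])
            rsum(seq=[])
            -> return 0
          -> return 19
        -> return 42
      -> return 47
    -> return 56
  -> return 69
-> return 93

Final answer: 93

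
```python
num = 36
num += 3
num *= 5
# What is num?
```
Trace:
  num=36
  num=39
  num=195

Final answer: 195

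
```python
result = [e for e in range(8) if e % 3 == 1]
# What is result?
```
Trace:
  e=0
  e=1
  e=2
  e=3
  e=4
  e=5
  e=6
  e=7
  result=[1, 4, 7]

Final answer: [1, 4, 7]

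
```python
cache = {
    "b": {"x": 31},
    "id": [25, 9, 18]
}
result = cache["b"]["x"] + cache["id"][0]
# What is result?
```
Trace:
  cache={'b': {'x': 31}, 'id': [25, 9, 18]}
  cache={'b': {'x': 31}, 'id': [25, 9, 18]}, result=56

Final answer: 56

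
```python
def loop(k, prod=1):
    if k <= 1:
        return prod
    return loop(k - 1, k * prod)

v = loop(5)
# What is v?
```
Call trace:
loop(k=5, prod=1)
  loop(k=4, prod=5)
    loop(k=3, prod=20)
      loop(k=2, prod=60)
        loop(k=1, prod=120)
        -> return 120
      -> return 120
    -> return 120
  -> return 120
-> return 120

Final answer: 120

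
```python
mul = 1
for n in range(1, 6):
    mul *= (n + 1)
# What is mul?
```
Trace:
  mul=1
  mul=2, n=1
  mul=6, n=2
  mul=24, n=3
  mul=120, n=4
  mul=720, n=5

Final answer: 720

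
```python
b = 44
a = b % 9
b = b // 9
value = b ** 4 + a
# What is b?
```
Trace:
  b=44
  b=44, a=8
  b=4, a=8
  b=4, a=8, value=264

Final answer: 4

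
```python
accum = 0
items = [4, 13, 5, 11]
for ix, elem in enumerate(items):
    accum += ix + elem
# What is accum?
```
Trace:
  accum=0
  accum=4, ix=0, elem=4
  accum=18, ix=1, elem=13
  accum=25, ix=2, elem=5
  accum=39, ix=3, elem=11

Final answer: 39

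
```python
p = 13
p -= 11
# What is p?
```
Trace:
  p=13
  p=2

Final answer: 2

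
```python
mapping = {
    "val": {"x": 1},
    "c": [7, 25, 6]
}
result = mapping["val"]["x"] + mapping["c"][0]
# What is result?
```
Trace:
  mapping={'val': {'x': 1}, 'c': [7, 25, 6]}
  mapping={'val': {'x': 1}, 'c': [7, 25, 6]}, result=8

Final answer: 8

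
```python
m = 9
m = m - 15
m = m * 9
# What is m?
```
Trace:
  m=9
  m=-6
  m=-54

Final answer: -54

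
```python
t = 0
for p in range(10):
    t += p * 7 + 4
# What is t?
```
Trace:
  t=0
  t=4, p=0
  t=15, p=1
  t=33, p=2
  t=58, p=3
  t=90, p=4
  t=129, p=5
  t=175, p=6
  t=228, p=7
  t=288, p=8
  t=355, p=9

Final answer: 355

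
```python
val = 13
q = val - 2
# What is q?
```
Trace:
  val=13
  val=13, q=11

Final answer: 11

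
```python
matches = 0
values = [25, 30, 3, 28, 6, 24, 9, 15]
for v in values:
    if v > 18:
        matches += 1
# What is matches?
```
Trace:
  matches=0
  matches=1, v=25
  matches=2, v=30
  matches=2, v=3
  matches=3, v=28
  matches=3, v=6
  matches=4, v=24
  matches=4, v=9
  matches=4, v=15

Final answer: 4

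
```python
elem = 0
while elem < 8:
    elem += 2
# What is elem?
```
Trace:
  elem=0
  elem=2
  elem=4
  elem=6
  elem=8

Final answer: 8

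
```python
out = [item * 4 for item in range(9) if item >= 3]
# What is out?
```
Trace:
  item=0
  item=1
  item=2
  item=3
  item=4
  item=5
  item=6
  item=7
  item=8
  out=[12, 16, 20, 24, 28, 32]

Final answer: [12, 16, 20, 24, 28, 32]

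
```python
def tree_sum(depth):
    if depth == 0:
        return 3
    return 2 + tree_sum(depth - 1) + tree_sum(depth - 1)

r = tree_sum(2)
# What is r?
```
Call trace (a repeated sub-call is expanded the first time; later identical calls just restate its return value):
tree_sum(depth=2)
  tree_sum(depth=1)
    tree_sum(depth=0)
    -> return 3
    tree_sum(depth=0)
    -> return 3
  -> return 8
  tree_sum(depth=1) -> return 8  (same call as traced above)
-> return 18

Final answer: 18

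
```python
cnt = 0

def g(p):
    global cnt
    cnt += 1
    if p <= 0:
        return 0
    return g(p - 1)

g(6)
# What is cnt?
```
Call trace:
g(p=6)
  g(p=5)
    g(p=4)
      g(p=3)
        g(p=2)
          g(p=1)
            g(p=0)
            -> return 0
          -> return 0
        -> return 0
      -> return 0
    -> return 0
  -> return 0
-> return 0

cnt is incremented once per call. g is entered once for each p = 6, 5, 4, 3, 2, 1, 0 (the p <= 0 call returns without recursing), i.e. 6 + 1 calls.
cnt = 7

Final answer: 7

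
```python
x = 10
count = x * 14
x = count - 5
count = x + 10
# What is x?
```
Trace:
  x=10
  x=10, count=140
  x=135, count=140
  x=135, count=145

Final answer: 135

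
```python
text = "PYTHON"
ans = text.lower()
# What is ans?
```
Trace:
  text='PYTHON'
  text='PYTHON', ans='python'

Final answer: 'python'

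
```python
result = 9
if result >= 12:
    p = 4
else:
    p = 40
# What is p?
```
Trace:
  result=9
  result=9, p=40

Final answer: 40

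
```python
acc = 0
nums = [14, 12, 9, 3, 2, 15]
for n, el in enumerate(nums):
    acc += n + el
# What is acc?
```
Trace:
  acc=0
  acc=14, n=0, el=14
  acc=27, n=1, el=12
  acc=38, n=2, el=9
  acc=44, n=3, el=3
  acc=50, n=4, el=2
  acc=70, n=5, el=15

Final answer: 70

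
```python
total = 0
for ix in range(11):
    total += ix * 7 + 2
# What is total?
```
Trace:
  total=0
  total=2, ix=0
  total=11, ix=1
  total=27, ix=2
  total=50, ix=3
  total=80, ix=4
  total=117, ix=5
  total=161, ix=6
  total=212, ix=7
  total=270, ix=8
  total=335, ix=9
  total=407, ix=10

Final answer: 407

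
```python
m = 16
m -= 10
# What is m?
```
Trace:
  m=16
  m=6

Final answer: 6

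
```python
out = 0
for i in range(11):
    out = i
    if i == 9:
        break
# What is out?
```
Trace:
  out=0
  out=0, i=0
  out=1, i=1
  out=2, i=2
  out=3, i=3
  out=4, i=4
  out=5, i=5
  out=6, i=6
  out=7, i=7
  out=8, i=8
  out=9, i=9

Final answer: 9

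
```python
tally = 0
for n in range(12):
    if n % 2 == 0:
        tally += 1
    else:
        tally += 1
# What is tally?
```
Trace:
  tally=0
  tally=1, n=0
  tally=2, n=1
  tally=3, n=2
  tally=4, n=3
  tally=5, n=4
  tally=6, n=5
  tally=7, n=6
  tally=8, n=7
  tally=9, n=8
  tally=10, n=9
  tally=11, n=10
  tally=12, n=11

Final answer: 12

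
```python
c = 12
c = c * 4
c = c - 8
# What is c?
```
Trace:
  c=12
  c=48
  c=40

Final answer: 40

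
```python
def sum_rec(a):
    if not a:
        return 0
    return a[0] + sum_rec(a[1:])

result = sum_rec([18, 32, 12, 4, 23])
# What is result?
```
Call trace:
sum_rec(a=[18, 32, 12, 4, 23])
  sum_rec(a=[32, 12, 4, 23])
    sum_rec(a=[12, 4, 23])
      sum_rec(a=[4, 23])
        sum_rec(a=[23])
          sum_rec(a=[])
          -> return 0
        -> return 23
      -> return 27
    -> return 39
  -> return 71
-> return 89

Final answer: 89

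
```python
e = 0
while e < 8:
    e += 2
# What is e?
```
Trace:
  e=0
  e=2
  e=4
  e=6
  e=8

Final answer: 8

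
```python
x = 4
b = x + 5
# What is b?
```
Trace:
  x=4
  x=4, b=9

Final answer: 9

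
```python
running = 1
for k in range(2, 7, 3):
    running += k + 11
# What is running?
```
Trace:
  running=1
  running=14, k=2
  running=30, k=5

Final answer: 30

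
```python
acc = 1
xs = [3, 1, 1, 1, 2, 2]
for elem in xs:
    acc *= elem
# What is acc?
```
Trace:
  acc=1
  acc=3, elem=3
  acc=3, elem=1
  acc=3, elem=1
  acc=3, elem=1
  acc=6, elem=2
  acc=12, elem=2

Final answer: 12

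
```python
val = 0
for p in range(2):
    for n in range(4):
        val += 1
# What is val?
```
Trace:
  val=0
  val=1, p=0, n=0
  val=2, p=0, n=1
  val=3, p=0, n=2
  val=4, p=0, n=3
  val=5, p=1, n=0
  val=6, p=1, n=1
  val=7, p=1, n=2
  val=8, p=1, n=3

Final answer: 8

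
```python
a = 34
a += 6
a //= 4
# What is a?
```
Trace:
  a=34
  a=40
  a=10

Final answer: 10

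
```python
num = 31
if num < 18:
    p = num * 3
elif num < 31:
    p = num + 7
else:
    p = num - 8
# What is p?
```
Trace:
  num=31
  num=31, p=23

Final answer: 23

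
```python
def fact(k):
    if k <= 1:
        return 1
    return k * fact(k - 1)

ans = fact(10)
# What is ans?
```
Call trace:
fact(k=10)
  fact(k=9)
    fact(k=8)
      fact(k=7)
        fact(k=6)
          fact(k=5)
            fact(k=4)
              fact(k=3)
                fact(k=2)
                  fact(k=1)
                  -> return 1
                -> return 2
              -> return 6
            -> return 24
          -> return 120
        -> return 720
      -> return 5040
    -> return 40320
  -> return 362880
-> return 3628800

Final answer: 3628800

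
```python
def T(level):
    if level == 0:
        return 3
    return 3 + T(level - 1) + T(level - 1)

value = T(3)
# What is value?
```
Call trace (a repeated sub-call is expanded the first time; later identical calls just restate its return value):
T(level=3)
  T(level=2)
    T(level=1)
      T(level=0)
      -> return 3
      T(level=0)
      -> return 3
    -> return 9
    T(level=1) -> return 9  (same call as traced above)
  -> return 21
  T(level=2) -> return 21  (same call as traced above)
-> return 45

Final answer: 45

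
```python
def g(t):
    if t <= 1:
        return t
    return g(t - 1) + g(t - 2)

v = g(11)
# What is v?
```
Call trace (a repeated sub-call is expanded the first time; later identical calls just restate its return value):
g(t=11)
  g(t=10)
    g(t=9)
      g(t=8)
        g(t=7)
          g(t=6)
            g(t=5)
              g(t=4)
                g(t=3)
                  g(t=2)
                    g(t=1)
                    -> return 1
                    g(t=0)
                    -> return 0
                  -> return 1
                  g(t=1)
                  -> return 1
                -> return 2
                g(t=2) -> return 1  (same call as traced above)
              -> return 3
              g(t=3) -> return 2  (same call as traced above)
            -> return 5
            g(t=4) -> return 3  (same call as traced above)
          -> return 8
          g(t=5) -> return 5  (same call as traced above)
        -> return 13
        g(t=6) -> return 8  (same call as traced above)
      -> return 21
      g(t=7) -> return 13  (same call as traced above)
    -> return 34
    g(t=8) -> return 21  (same call as traced above)
  -> return 55
  g(t=9) -> return 34  (same call as traced above)
-> return 89

Final answer: 89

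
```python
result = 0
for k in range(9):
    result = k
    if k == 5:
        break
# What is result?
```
Trace:
  result=0
  result=0, k=0
  result=1, k=1
  result=2, k=2
  result=3, k=3
  result=4, k=4
  result=5, k=5

Final answer: 5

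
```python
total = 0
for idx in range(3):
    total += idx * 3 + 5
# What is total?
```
Trace:
  total=0
  total=5, idx=0
  total=13, idx=1
  total=24, idx=2

Final answer: 24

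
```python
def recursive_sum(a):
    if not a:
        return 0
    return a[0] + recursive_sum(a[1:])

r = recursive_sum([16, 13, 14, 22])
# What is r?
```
Call trace:
recursive_sum(a=[16, 13, 14, 22])
  recursive_sum(a=[13, 14, 22])
    recursive_sum(a=[14, 22])
      recursive_sum(a=[22])
        recursive_sum(a=[])
        -> return 0
      -> return 22
    -> return 36
  -> return 49
-> return 65

Final answer: 65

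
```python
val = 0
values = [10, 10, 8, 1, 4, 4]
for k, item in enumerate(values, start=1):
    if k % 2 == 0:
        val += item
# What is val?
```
Trace:
  val=0
  val=0, k=1, item=10
  val=10, k=2, item=10
  val=10, k=3, item=8
  val=11, k=4, item=1
  val=11, k=5, item=4
  val=15, k=6, item=4

Final answer: 15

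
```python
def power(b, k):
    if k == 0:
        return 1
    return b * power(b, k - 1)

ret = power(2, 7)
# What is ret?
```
Call trace:
power(b=2, k=7)
  power(b=2, k=6)
    power(b=2, k=5)
      power(b=2, k=4)
        power(b=2, k=3)
          power(b=2, k=2)
            power(b=2, k=1)
              power(b=2, k=0)
              -> return 1
            -> return 2
          -> return 4
        -> return 8
      -> return 16
    -> return 32
  -> return 64
-> return 128

Final answer: 128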